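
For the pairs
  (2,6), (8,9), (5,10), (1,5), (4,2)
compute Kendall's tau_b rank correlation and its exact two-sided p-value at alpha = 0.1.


Step 1: Enumerate the 10 unordered pairs (i,j) with i<j and classify each by sign(x_j-x_i) * sign(y_j-y_i).
  (1,2):dx=+6,dy=+3->C; (1,3):dx=+3,dy=+4->C; (1,4):dx=-1,dy=-1->C; (1,5):dx=+2,dy=-4->D
  (2,3):dx=-3,dy=+1->D; (2,4):dx=-7,dy=-4->C; (2,5):dx=-4,dy=-7->C; (3,4):dx=-4,dy=-5->C
  (3,5):dx=-1,dy=-8->C; (4,5):dx=+3,dy=-3->D
Step 2: C = 7, D = 3, total pairs = 10.
Step 3: tau = (C - D)/(n(n-1)/2) = (7 - 3)/10 = 0.400000.
Step 4: Exact two-sided p-value (enumerate n! = 120 permutations of y under H0): p = 0.483333.
Step 5: alpha = 0.1. fail to reject H0.

tau_b = 0.4000 (C=7, D=3), p = 0.483333, fail to reject H0.


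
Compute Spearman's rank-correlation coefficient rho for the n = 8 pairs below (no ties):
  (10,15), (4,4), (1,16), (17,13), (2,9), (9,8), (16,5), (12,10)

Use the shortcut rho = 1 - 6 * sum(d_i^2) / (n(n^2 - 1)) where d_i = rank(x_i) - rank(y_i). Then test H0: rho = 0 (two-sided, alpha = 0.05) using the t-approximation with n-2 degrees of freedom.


Step 1: Rank x and y separately (midranks; no ties here).
rank(x): 10->5, 4->3, 1->1, 17->8, 2->2, 9->4, 16->7, 12->6
rank(y): 15->7, 4->1, 16->8, 13->6, 9->4, 8->3, 5->2, 10->5
Step 2: d_i = R_x(i) - R_y(i); compute d_i^2.
  (5-7)^2=4, (3-1)^2=4, (1-8)^2=49, (8-6)^2=4, (2-4)^2=4, (4-3)^2=1, (7-2)^2=25, (6-5)^2=1
sum(d^2) = 92.
Step 3: rho = 1 - 6*92 / (8*(8^2 - 1)) = 1 - 552/504 = -0.095238.
Step 4: Under H0, t = rho * sqrt((n-2)/(1-rho^2)) = -0.2343 ~ t(6).
Step 5: Two-sided p-value from the t-distribution with 6 df = 0.822505.
Step 6: alpha = 0.05. fail to reject H0.

rho = -0.0952, p = 0.822505, fail to reject H0 at alpha = 0.05.


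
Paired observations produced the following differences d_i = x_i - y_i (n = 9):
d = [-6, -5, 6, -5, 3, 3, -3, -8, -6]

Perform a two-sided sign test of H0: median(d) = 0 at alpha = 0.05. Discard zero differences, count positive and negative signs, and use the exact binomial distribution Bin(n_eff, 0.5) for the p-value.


Step 1: Discard zero differences. Original n = 9; n_eff = number of nonzero differences = 9.
Nonzero differences (with sign): -6, -5, +6, -5, +3, +3, -3, -8, -6
Step 2: Count signs: positive = 3, negative = 6.
Step 3: Under H0: P(positive) = 0.5, so the number of positives S ~ Bin(9, 0.5).
Step 4: Two-sided exact p-value = sum of Bin(9,0.5) probabilities at or below the observed probability = 0.507812.
Step 5: alpha = 0.05. fail to reject H0.

n_eff = 9, pos = 3, neg = 6, p = 0.507812, fail to reject H0.


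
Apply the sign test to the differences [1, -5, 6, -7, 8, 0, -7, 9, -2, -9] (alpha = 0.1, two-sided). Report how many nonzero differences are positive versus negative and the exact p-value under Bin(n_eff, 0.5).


Step 1: Discard zero differences. Original n = 10; n_eff = number of nonzero differences = 9.
Nonzero differences (with sign): +1, -5, +6, -7, +8, -7, +9, -2, -9
Step 2: Count signs: positive = 4, negative = 5.
Step 3: Under H0: P(positive) = 0.5, so the number of positives S ~ Bin(9, 0.5).
Step 4: Two-sided exact p-value = sum of Bin(9,0.5) probabilities at or below the observed probability = 1.000000.
Step 5: alpha = 0.1. fail to reject H0.

n_eff = 9, pos = 4, neg = 5, p = 1.000000, fail to reject H0.


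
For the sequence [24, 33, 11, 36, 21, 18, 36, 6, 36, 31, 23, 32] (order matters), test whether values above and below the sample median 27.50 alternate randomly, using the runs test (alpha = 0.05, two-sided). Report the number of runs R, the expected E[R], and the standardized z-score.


Step 1: Compute median = 27.50; label A = above, B = below.
Labels in order: BABABBABAABA  (n_A = 6, n_B = 6)
Step 2: Count runs R = 10.
Step 3: Under H0 (random ordering), E[R] = 2*n_A*n_B/(n_A+n_B) + 1 = 2*6*6/12 + 1 = 7.0000.
        Var[R] = 2*n_A*n_B*(2*n_A*n_B - n_A - n_B) / ((n_A+n_B)^2 * (n_A+n_B-1)) = 4320/1584 = 2.7273.
        SD[R] = 1.6514.
Step 4: Continuity-corrected z = (R - 0.5 - E[R]) / SD[R] = (10 - 0.5 - 7.0000) / 1.6514 = 1.5138.
Step 5: Two-sided p-value via normal approximation = 2*(1 - Phi(|z|)) = 0.130070.
Step 6: alpha = 0.05. fail to reject H0.

R = 10, z = 1.5138, p = 0.130070, fail to reject H0.


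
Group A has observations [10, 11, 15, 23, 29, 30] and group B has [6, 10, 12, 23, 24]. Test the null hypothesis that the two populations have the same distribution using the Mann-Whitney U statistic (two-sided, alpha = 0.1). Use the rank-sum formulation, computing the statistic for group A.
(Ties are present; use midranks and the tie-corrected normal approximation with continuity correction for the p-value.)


Step 1: Combine and sort all 11 observations; assign midranks.
sorted (value, group): (6,Y), (10,X), (10,Y), (11,X), (12,Y), (15,X), (23,X), (23,Y), (24,Y), (29,X), (30,X)
ranks: 6->1, 10->2.5, 10->2.5, 11->4, 12->5, 15->6, 23->7.5, 23->7.5, 24->9, 29->10, 30->11
Step 2: Rank sum for X: R1 = 2.5 + 4 + 6 + 7.5 + 10 + 11 = 41.
Step 3: U_X = R1 - n1(n1+1)/2 = 41 - 6*7/2 = 41 - 21 = 20.
       U_Y = n1*n2 - U_X = 30 - 20 = 10.
Step 4: Ties are present, so use the tie-corrected normal approximation (with continuity correction) for the p-value.
Step 5: p-value = 0.409176; compare to alpha = 0.1. fail to reject H0.

U_X = 20, p = 0.409176, fail to reject H0 at alpha = 0.1.


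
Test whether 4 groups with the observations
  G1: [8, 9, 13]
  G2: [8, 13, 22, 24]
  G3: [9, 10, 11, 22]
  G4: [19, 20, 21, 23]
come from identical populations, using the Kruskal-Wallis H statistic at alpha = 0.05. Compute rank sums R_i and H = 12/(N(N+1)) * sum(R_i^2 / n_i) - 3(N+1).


Step 1: Combine all N = 15 observations and assign midranks.
sorted (value, group, rank): (8,G1,1.5), (8,G2,1.5), (9,G1,3.5), (9,G3,3.5), (10,G3,5), (11,G3,6), (13,G1,7.5), (13,G2,7.5), (19,G4,9), (20,G4,10), (21,G4,11), (22,G2,12.5), (22,G3,12.5), (23,G4,14), (24,G2,15)
Step 2: Sum ranks within each group.
R_1 = 12.5 (n_1 = 3)
R_2 = 36.5 (n_2 = 4)
R_3 = 27 (n_3 = 4)
R_4 = 44 (n_4 = 4)
Step 3: H = 12/(N(N+1)) * sum(R_i^2/n_i) - 3(N+1)
     = 12/(15*16) * (12.5^2/3 + 36.5^2/4 + 27^2/4 + 44^2/4) - 3*16
     = 0.050000 * 1051.4 - 48
     = 4.569792.
Step 4: Ties present; correction factor C = 1 - 24/(15^3 - 15) = 0.992857. Corrected H = 4.569792 / 0.992857 = 4.602668.
Step 5: Under H0, H ~ chi^2(3); p-value = 0.203313.
Step 6: alpha = 0.05. fail to reject H0.

H = 4.6027, df = 3, p = 0.203313, fail to reject H0.


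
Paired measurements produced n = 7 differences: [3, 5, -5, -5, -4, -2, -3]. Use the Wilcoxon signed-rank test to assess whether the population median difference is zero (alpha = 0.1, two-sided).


Step 1: Drop any zero differences (none here) and take |d_i|.
|d| = [3, 5, 5, 5, 4, 2, 3]
Step 2: Midrank |d_i| (ties get averaged ranks).
ranks: |3|->2.5, |5|->6, |5|->6, |5|->6, |4|->4, |2|->1, |3|->2.5
Step 3: Attach original signs; sum ranks with positive sign and with negative sign.
W+ = 2.5 + 6 = 8.5
W- = 6 + 6 + 4 + 1 + 2.5 = 19.5
(Check: W+ + W- = 28 should equal n(n+1)/2 = 28.)
Step 4: Test statistic W = min(W+, W-) = 8.5.
Step 5: Ties in |d|, so use the tie-corrected normal approximation.
        E[W] = n(n+1)/4 = 7*8/4 = 14.
        Tie groups: |d|=3 (t=2), |d|=5 (t=3); sum(t^3 - t) = 30.
        Var[W] = n(n+1)(2n+1)/24 - sum(t^3-t)/48 = 840/24 - 30/48 = 34.375.
        z = (W - E[W]) / sqrt(Var[W]) = (8.5 - 14) / 5.8630 = -0.9381.
        Two-sided p = 2*Phi(z) = 0.348202.
Step 6: alpha = 0.1. fail to reject H0.

W+ = 8.5, W- = 19.5, W = min = 8.5, p = 0.348202, fail to reject H0.


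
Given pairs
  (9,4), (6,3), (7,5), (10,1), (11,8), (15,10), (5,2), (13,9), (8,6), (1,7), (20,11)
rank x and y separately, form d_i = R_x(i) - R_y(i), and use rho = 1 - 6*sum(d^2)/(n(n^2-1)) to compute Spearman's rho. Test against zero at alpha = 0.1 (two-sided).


Step 1: Rank x and y separately (midranks; no ties here).
rank(x): 9->6, 6->3, 7->4, 10->7, 11->8, 15->10, 5->2, 13->9, 8->5, 1->1, 20->11
rank(y): 4->4, 3->3, 5->5, 1->1, 8->8, 10->10, 2->2, 9->9, 6->6, 7->7, 11->11
Step 2: d_i = R_x(i) - R_y(i); compute d_i^2.
  (6-4)^2=4, (3-3)^2=0, (4-5)^2=1, (7-1)^2=36, (8-8)^2=0, (10-10)^2=0, (2-2)^2=0, (9-9)^2=0, (5-6)^2=1, (1-7)^2=36, (11-11)^2=0
sum(d^2) = 78.
Step 3: rho = 1 - 6*78 / (11*(11^2 - 1)) = 1 - 468/1320 = 0.645455.
Step 4: Under H0, t = rho * sqrt((n-2)/(1-rho^2)) = 2.5352 ~ t(9).
Step 5: Two-sided p-value from the t-distribution with 9 df = 0.031963.
Step 6: alpha = 0.1. reject H0.

rho = 0.6455, p = 0.031963, reject H0 at alpha = 0.1.


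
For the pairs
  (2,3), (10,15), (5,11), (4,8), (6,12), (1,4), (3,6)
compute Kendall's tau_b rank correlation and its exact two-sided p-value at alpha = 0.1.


Step 1: Enumerate the 21 unordered pairs (i,j) with i<j and classify each by sign(x_j-x_i) * sign(y_j-y_i).
  (1,2):dx=+8,dy=+12->C; (1,3):dx=+3,dy=+8->C; (1,4):dx=+2,dy=+5->C; (1,5):dx=+4,dy=+9->C
  (1,6):dx=-1,dy=+1->D; (1,7):dx=+1,dy=+3->C; (2,3):dx=-5,dy=-4->C; (2,4):dx=-6,dy=-7->C
  (2,5):dx=-4,dy=-3->C; (2,6):dx=-9,dy=-11->C; (2,7):dx=-7,dy=-9->C; (3,4):dx=-1,dy=-3->C
  (3,5):dx=+1,dy=+1->C; (3,6):dx=-4,dy=-7->C; (3,7):dx=-2,dy=-5->C; (4,5):dx=+2,dy=+4->C
  (4,6):dx=-3,dy=-4->C; (4,7):dx=-1,dy=-2->C; (5,6):dx=-5,dy=-8->C; (5,7):dx=-3,dy=-6->C
  (6,7):dx=+2,dy=+2->C
Step 2: C = 20, D = 1, total pairs = 21.
Step 3: tau = (C - D)/(n(n-1)/2) = (20 - 1)/21 = 0.904762.
Step 4: Exact two-sided p-value (enumerate n! = 5040 permutations of y under H0): p = 0.002778.
Step 5: alpha = 0.1. reject H0.

tau_b = 0.9048 (C=20, D=1), p = 0.002778, reject H0.


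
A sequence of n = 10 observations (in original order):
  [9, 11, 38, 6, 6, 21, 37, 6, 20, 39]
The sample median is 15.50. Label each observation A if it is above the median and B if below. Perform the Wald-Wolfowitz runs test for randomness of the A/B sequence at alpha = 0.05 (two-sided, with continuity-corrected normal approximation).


Step 1: Compute median = 15.50; label A = above, B = below.
Labels in order: BBABBAABAA  (n_A = 5, n_B = 5)
Step 2: Count runs R = 6.
Step 3: Under H0 (random ordering), E[R] = 2*n_A*n_B/(n_A+n_B) + 1 = 2*5*5/10 + 1 = 6.0000.
        Var[R] = 2*n_A*n_B*(2*n_A*n_B - n_A - n_B) / ((n_A+n_B)^2 * (n_A+n_B-1)) = 2000/900 = 2.2222.
        SD[R] = 1.4907.
Step 4: R = E[R], so z = 0 with no continuity correction.
Step 5: Two-sided p-value via normal approximation = 2*(1 - Phi(|z|)) = 1.000000.
Step 6: alpha = 0.05. fail to reject H0.

R = 6, z = 0.0000, p = 1.000000, fail to reject H0.


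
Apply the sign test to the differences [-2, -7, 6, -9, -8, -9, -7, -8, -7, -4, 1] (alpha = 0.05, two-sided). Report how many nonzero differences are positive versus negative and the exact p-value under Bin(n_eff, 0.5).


Step 1: Discard zero differences. Original n = 11; n_eff = number of nonzero differences = 11.
Nonzero differences (with sign): -2, -7, +6, -9, -8, -9, -7, -8, -7, -4, +1
Step 2: Count signs: positive = 2, negative = 9.
Step 3: Under H0: P(positive) = 0.5, so the number of positives S ~ Bin(11, 0.5).
Step 4: Two-sided exact p-value = sum of Bin(11,0.5) probabilities at or below the observed probability = 0.065430.
Step 5: alpha = 0.05. fail to reject H0.

n_eff = 11, pos = 2, neg = 9, p = 0.065430, fail to reject H0.


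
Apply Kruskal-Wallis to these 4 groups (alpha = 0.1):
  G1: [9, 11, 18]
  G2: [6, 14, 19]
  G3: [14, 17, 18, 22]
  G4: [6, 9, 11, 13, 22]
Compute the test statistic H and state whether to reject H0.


Step 1: Combine all N = 15 observations and assign midranks.
sorted (value, group, rank): (6,G2,1.5), (6,G4,1.5), (9,G1,3.5), (9,G4,3.5), (11,G1,5.5), (11,G4,5.5), (13,G4,7), (14,G2,8.5), (14,G3,8.5), (17,G3,10), (18,G1,11.5), (18,G3,11.5), (19,G2,13), (22,G3,14.5), (22,G4,14.5)
Step 2: Sum ranks within each group.
R_1 = 20.5 (n_1 = 3)
R_2 = 23 (n_2 = 3)
R_3 = 44.5 (n_3 = 4)
R_4 = 32 (n_4 = 5)
Step 3: H = 12/(N(N+1)) * sum(R_i^2/n_i) - 3(N+1)
     = 12/(15*16) * (20.5^2/3 + 23^2/3 + 44.5^2/4 + 32^2/5) - 3*16
     = 0.050000 * 1016.28 - 48
     = 2.813958.
Step 4: Ties present; correction factor C = 1 - 36/(15^3 - 15) = 0.989286. Corrected H = 2.813958 / 0.989286 = 2.844434.
Step 5: Under H0, H ~ chi^2(3); p-value = 0.416237.
Step 6: alpha = 0.1. fail to reject H0.

H = 2.8444, df = 3, p = 0.416237, fail to reject H0.


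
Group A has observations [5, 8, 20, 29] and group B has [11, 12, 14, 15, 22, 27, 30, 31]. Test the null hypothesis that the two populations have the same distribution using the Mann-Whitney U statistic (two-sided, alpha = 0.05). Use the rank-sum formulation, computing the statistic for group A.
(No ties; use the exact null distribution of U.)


Step 1: Combine and sort all 12 observations; assign midranks.
sorted (value, group): (5,X), (8,X), (11,Y), (12,Y), (14,Y), (15,Y), (20,X), (22,Y), (27,Y), (29,X), (30,Y), (31,Y)
ranks: 5->1, 8->2, 11->3, 12->4, 14->5, 15->6, 20->7, 22->8, 27->9, 29->10, 30->11, 31->12
Step 2: Rank sum for X: R1 = 1 + 2 + 7 + 10 = 20.
Step 3: U_X = R1 - n1(n1+1)/2 = 20 - 4*5/2 = 20 - 10 = 10.
       U_Y = n1*n2 - U_X = 32 - 10 = 22.
Step 4: No ties, so the exact null distribution of U (based on enumerating the C(12,4) = 495 equally likely rank assignments) gives the two-sided p-value.
Step 5: p-value = 0.367677; compare to alpha = 0.05. fail to reject H0.

U_X = 10, p = 0.367677, fail to reject H0 at alpha = 0.05.


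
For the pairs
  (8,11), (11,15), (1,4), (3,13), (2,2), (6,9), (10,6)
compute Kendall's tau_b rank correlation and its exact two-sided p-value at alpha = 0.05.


Step 1: Enumerate the 21 unordered pairs (i,j) with i<j and classify each by sign(x_j-x_i) * sign(y_j-y_i).
  (1,2):dx=+3,dy=+4->C; (1,3):dx=-7,dy=-7->C; (1,4):dx=-5,dy=+2->D; (1,5):dx=-6,dy=-9->C
  (1,6):dx=-2,dy=-2->C; (1,7):dx=+2,dy=-5->D; (2,3):dx=-10,dy=-11->C; (2,4):dx=-8,dy=-2->C
  (2,5):dx=-9,dy=-13->C; (2,6):dx=-5,dy=-6->C; (2,7):dx=-1,dy=-9->C; (3,4):dx=+2,dy=+9->C
  (3,5):dx=+1,dy=-2->D; (3,6):dx=+5,dy=+5->C; (3,7):dx=+9,dy=+2->C; (4,5):dx=-1,dy=-11->C
  (4,6):dx=+3,dy=-4->D; (4,7):dx=+7,dy=-7->D; (5,6):dx=+4,dy=+7->C; (5,7):dx=+8,dy=+4->C
  (6,7):dx=+4,dy=-3->D
Step 2: C = 15, D = 6, total pairs = 21.
Step 3: tau = (C - D)/(n(n-1)/2) = (15 - 6)/21 = 0.428571.
Step 4: Exact two-sided p-value (enumerate n! = 5040 permutations of y under H0): p = 0.238889.
Step 5: alpha = 0.05. fail to reject H0.

tau_b = 0.4286 (C=15, D=6), p = 0.238889, fail to reject H0.


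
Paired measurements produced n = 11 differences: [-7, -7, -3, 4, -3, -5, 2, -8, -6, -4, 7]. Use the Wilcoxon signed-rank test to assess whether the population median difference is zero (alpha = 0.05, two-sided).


Step 1: Drop any zero differences (none here) and take |d_i|.
|d| = [7, 7, 3, 4, 3, 5, 2, 8, 6, 4, 7]
Step 2: Midrank |d_i| (ties get averaged ranks).
ranks: |7|->9, |7|->9, |3|->2.5, |4|->4.5, |3|->2.5, |5|->6, |2|->1, |8|->11, |6|->7, |4|->4.5, |7|->9
Step 3: Attach original signs; sum ranks with positive sign and with negative sign.
W+ = 4.5 + 1 + 9 = 14.5
W- = 9 + 9 + 2.5 + 2.5 + 6 + 11 + 7 + 4.5 = 51.5
(Check: W+ + W- = 66 should equal n(n+1)/2 = 66.)
Step 4: Test statistic W = min(W+, W-) = 14.5.
Step 5: Ties in |d|, so use the tie-corrected normal approximation.
        E[W] = n(n+1)/4 = 11*12/4 = 33.
        Tie groups: |d|=3 (t=2), |d|=4 (t=2), |d|=7 (t=3); sum(t^3 - t) = 36.
        Var[W] = n(n+1)(2n+1)/24 - sum(t^3-t)/48 = 3036/24 - 36/48 = 125.75.
        z = (W - E[W]) / sqrt(Var[W]) = (14.5 - 33) / 11.2138 = -1.6497.
        Two-sided p = 2*Phi(z) = 0.098994.
Step 6: alpha = 0.05. fail to reject H0.

W+ = 14.5, W- = 51.5, W = min = 14.5, p = 0.098994, fail to reject H0.


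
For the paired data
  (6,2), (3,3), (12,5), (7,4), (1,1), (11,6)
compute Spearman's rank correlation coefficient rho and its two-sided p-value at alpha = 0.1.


Step 1: Rank x and y separately (midranks; no ties here).
rank(x): 6->3, 3->2, 12->6, 7->4, 1->1, 11->5
rank(y): 2->2, 3->3, 5->5, 4->4, 1->1, 6->6
Step 2: d_i = R_x(i) - R_y(i); compute d_i^2.
  (3-2)^2=1, (2-3)^2=1, (6-5)^2=1, (4-4)^2=0, (1-1)^2=0, (5-6)^2=1
sum(d^2) = 4.
Step 3: rho = 1 - 6*4 / (6*(6^2 - 1)) = 1 - 24/210 = 0.885714.
Step 4: Under H0, t = rho * sqrt((n-2)/(1-rho^2)) = 3.8158 ~ t(4).
Step 5: Two-sided p-value from the t-distribution with 4 df = 0.018845.
Step 6: alpha = 0.1. reject H0.

rho = 0.8857, p = 0.018845, reject H0 at alpha = 0.1.


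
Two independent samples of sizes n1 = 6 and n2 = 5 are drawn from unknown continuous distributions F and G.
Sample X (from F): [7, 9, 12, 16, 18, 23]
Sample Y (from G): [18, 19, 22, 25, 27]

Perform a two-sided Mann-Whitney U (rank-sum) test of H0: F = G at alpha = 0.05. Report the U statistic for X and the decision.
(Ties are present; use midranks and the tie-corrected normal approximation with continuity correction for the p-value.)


Step 1: Combine and sort all 11 observations; assign midranks.
sorted (value, group): (7,X), (9,X), (12,X), (16,X), (18,X), (18,Y), (19,Y), (22,Y), (23,X), (25,Y), (27,Y)
ranks: 7->1, 9->2, 12->3, 16->4, 18->5.5, 18->5.5, 19->7, 22->8, 23->9, 25->10, 27->11
Step 2: Rank sum for X: R1 = 1 + 2 + 3 + 4 + 5.5 + 9 = 24.5.
Step 3: U_X = R1 - n1(n1+1)/2 = 24.5 - 6*7/2 = 24.5 - 21 = 3.5.
       U_Y = n1*n2 - U_X = 30 - 3.5 = 26.5.
Step 4: Ties are present, so use the tie-corrected normal approximation (with continuity correction) for the p-value.
Step 5: p-value = 0.044126; compare to alpha = 0.05. reject H0.

U_X = 3.5, p = 0.044126, reject H0 at alpha = 0.05.


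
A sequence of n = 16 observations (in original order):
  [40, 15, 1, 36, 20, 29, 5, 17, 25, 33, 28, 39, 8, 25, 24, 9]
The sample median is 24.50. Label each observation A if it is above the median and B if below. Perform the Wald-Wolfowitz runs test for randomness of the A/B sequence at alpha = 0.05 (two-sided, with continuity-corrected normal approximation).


Step 1: Compute median = 24.50; label A = above, B = below.
Labels in order: ABBABABBAAAABABB  (n_A = 8, n_B = 8)
Step 2: Count runs R = 10.
Step 3: Under H0 (random ordering), E[R] = 2*n_A*n_B/(n_A+n_B) + 1 = 2*8*8/16 + 1 = 9.0000.
        Var[R] = 2*n_A*n_B*(2*n_A*n_B - n_A - n_B) / ((n_A+n_B)^2 * (n_A+n_B-1)) = 14336/3840 = 3.7333.
        SD[R] = 1.9322.
Step 4: Continuity-corrected z = (R - 0.5 - E[R]) / SD[R] = (10 - 0.5 - 9.0000) / 1.9322 = 0.2588.
Step 5: Two-sided p-value via normal approximation = 2*(1 - Phi(|z|)) = 0.795809.
Step 6: alpha = 0.05. fail to reject H0.

R = 10, z = 0.2588, p = 0.795809, fail to reject H0.


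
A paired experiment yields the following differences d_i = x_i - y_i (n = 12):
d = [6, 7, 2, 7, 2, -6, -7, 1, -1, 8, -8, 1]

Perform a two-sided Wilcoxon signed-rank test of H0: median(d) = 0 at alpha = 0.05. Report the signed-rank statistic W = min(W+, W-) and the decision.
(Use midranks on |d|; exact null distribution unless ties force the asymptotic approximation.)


Step 1: Drop any zero differences (none here) and take |d_i|.
|d| = [6, 7, 2, 7, 2, 6, 7, 1, 1, 8, 8, 1]
Step 2: Midrank |d_i| (ties get averaged ranks).
ranks: |6|->6.5, |7|->9, |2|->4.5, |7|->9, |2|->4.5, |6|->6.5, |7|->9, |1|->2, |1|->2, |8|->11.5, |8|->11.5, |1|->2
Step 3: Attach original signs; sum ranks with positive sign and with negative sign.
W+ = 6.5 + 9 + 4.5 + 9 + 4.5 + 2 + 11.5 + 2 = 49
W- = 6.5 + 9 + 2 + 11.5 = 29
(Check: W+ + W- = 78 should equal n(n+1)/2 = 78.)
Step 4: Test statistic W = min(W+, W-) = 29.
Step 5: Ties in |d|, so use the tie-corrected normal approximation.
        E[W] = n(n+1)/4 = 12*13/4 = 39.
        Tie groups: |d|=1 (t=3), |d|=2 (t=2), |d|=6 (t=2), |d|=7 (t=3), |d|=8 (t=2); sum(t^3 - t) = 66.
        Var[W] = n(n+1)(2n+1)/24 - sum(t^3-t)/48 = 3900/24 - 66/48 = 161.125.
        z = (W - E[W]) / sqrt(Var[W]) = (29 - 39) / 12.6935 = -0.7878.
        Two-sided p = 2*Phi(z) = 0.430811.
Step 6: alpha = 0.05. fail to reject H0.

W+ = 49, W- = 29, W = min = 29, p = 0.430811, fail to reject H0.


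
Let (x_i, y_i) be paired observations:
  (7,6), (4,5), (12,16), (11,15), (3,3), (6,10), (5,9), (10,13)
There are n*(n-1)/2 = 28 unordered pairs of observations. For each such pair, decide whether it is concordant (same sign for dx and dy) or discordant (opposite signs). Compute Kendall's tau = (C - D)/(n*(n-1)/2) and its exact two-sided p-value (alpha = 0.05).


Step 1: Enumerate the 28 unordered pairs (i,j) with i<j and classify each by sign(x_j-x_i) * sign(y_j-y_i).
  (1,2):dx=-3,dy=-1->C; (1,3):dx=+5,dy=+10->C; (1,4):dx=+4,dy=+9->C; (1,5):dx=-4,dy=-3->C
  (1,6):dx=-1,dy=+4->D; (1,7):dx=-2,dy=+3->D; (1,8):dx=+3,dy=+7->C; (2,3):dx=+8,dy=+11->C
  (2,4):dx=+7,dy=+10->C; (2,5):dx=-1,dy=-2->C; (2,6):dx=+2,dy=+5->C; (2,7):dx=+1,dy=+4->C
  (2,8):dx=+6,dy=+8->C; (3,4):dx=-1,dy=-1->C; (3,5):dx=-9,dy=-13->C; (3,6):dx=-6,dy=-6->C
  (3,7):dx=-7,dy=-7->C; (3,8):dx=-2,dy=-3->C; (4,5):dx=-8,dy=-12->C; (4,6):dx=-5,dy=-5->C
  (4,7):dx=-6,dy=-6->C; (4,8):dx=-1,dy=-2->C; (5,6):dx=+3,dy=+7->C; (5,7):dx=+2,dy=+6->C
  (5,8):dx=+7,dy=+10->C; (6,7):dx=-1,dy=-1->C; (6,8):dx=+4,dy=+3->C; (7,8):dx=+5,dy=+4->C
Step 2: C = 26, D = 2, total pairs = 28.
Step 3: tau = (C - D)/(n(n-1)/2) = (26 - 2)/28 = 0.857143.
Step 4: Exact two-sided p-value (enumerate n! = 40320 permutations of y under H0): p = 0.001736.
Step 5: alpha = 0.05. reject H0.

tau_b = 0.8571 (C=26, D=2), p = 0.001736, reject H0.


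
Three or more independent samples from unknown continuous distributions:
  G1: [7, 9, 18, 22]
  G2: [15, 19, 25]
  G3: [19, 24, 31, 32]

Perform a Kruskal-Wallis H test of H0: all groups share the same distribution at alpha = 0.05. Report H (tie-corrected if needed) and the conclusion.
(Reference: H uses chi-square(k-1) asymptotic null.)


Step 1: Combine all N = 11 observations and assign midranks.
sorted (value, group, rank): (7,G1,1), (9,G1,2), (15,G2,3), (18,G1,4), (19,G2,5.5), (19,G3,5.5), (22,G1,7), (24,G3,8), (25,G2,9), (31,G3,10), (32,G3,11)
Step 2: Sum ranks within each group.
R_1 = 14 (n_1 = 4)
R_2 = 17.5 (n_2 = 3)
R_3 = 34.5 (n_3 = 4)
Step 3: H = 12/(N(N+1)) * sum(R_i^2/n_i) - 3(N+1)
     = 12/(11*12) * (14^2/4 + 17.5^2/3 + 34.5^2/4) - 3*12
     = 0.090909 * 448.646 - 36
     = 4.785985.
Step 4: Ties present; correction factor C = 1 - 6/(11^3 - 11) = 0.995455. Corrected H = 4.785985 / 0.995455 = 4.807839.
Step 5: Under H0, H ~ chi^2(2); p-value = 0.090363.
Step 6: alpha = 0.05. fail to reject H0.

H = 4.8078, df = 2, p = 0.090363, fail to reject H0.


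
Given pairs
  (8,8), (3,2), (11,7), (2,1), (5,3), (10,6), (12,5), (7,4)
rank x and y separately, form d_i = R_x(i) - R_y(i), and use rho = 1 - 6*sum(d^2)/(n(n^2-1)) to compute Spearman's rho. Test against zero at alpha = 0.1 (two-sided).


Step 1: Rank x and y separately (midranks; no ties here).
rank(x): 8->5, 3->2, 11->7, 2->1, 5->3, 10->6, 12->8, 7->4
rank(y): 8->8, 2->2, 7->7, 1->1, 3->3, 6->6, 5->5, 4->4
Step 2: d_i = R_x(i) - R_y(i); compute d_i^2.
  (5-8)^2=9, (2-2)^2=0, (7-7)^2=0, (1-1)^2=0, (3-3)^2=0, (6-6)^2=0, (8-5)^2=9, (4-4)^2=0
sum(d^2) = 18.
Step 3: rho = 1 - 6*18 / (8*(8^2 - 1)) = 1 - 108/504 = 0.785714.
Step 4: Under H0, t = rho * sqrt((n-2)/(1-rho^2)) = 3.1113 ~ t(6).
Step 5: Two-sided p-value from the t-distribution with 6 df = 0.020815.
Step 6: alpha = 0.1. reject H0.

rho = 0.7857, p = 0.020815, reject H0 at alpha = 0.1.


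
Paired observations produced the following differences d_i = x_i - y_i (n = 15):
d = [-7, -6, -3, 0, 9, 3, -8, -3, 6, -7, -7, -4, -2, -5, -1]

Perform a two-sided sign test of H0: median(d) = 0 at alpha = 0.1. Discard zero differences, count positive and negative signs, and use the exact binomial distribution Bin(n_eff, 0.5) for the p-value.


Step 1: Discard zero differences. Original n = 15; n_eff = number of nonzero differences = 14.
Nonzero differences (with sign): -7, -6, -3, +9, +3, -8, -3, +6, -7, -7, -4, -2, -5, -1
Step 2: Count signs: positive = 3, negative = 11.
Step 3: Under H0: P(positive) = 0.5, so the number of positives S ~ Bin(14, 0.5).
Step 4: Two-sided exact p-value = sum of Bin(14,0.5) probabilities at or below the observed probability = 0.057373.
Step 5: alpha = 0.1. reject H0.

n_eff = 14, pos = 3, neg = 11, p = 0.057373, reject H0.


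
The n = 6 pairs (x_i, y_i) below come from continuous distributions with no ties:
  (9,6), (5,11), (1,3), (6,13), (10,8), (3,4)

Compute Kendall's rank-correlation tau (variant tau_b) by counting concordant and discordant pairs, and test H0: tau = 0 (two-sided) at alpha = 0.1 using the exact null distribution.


Step 1: Enumerate the 15 unordered pairs (i,j) with i<j and classify each by sign(x_j-x_i) * sign(y_j-y_i).
  (1,2):dx=-4,dy=+5->D; (1,3):dx=-8,dy=-3->C; (1,4):dx=-3,dy=+7->D; (1,5):dx=+1,dy=+2->C
  (1,6):dx=-6,dy=-2->C; (2,3):dx=-4,dy=-8->C; (2,4):dx=+1,dy=+2->C; (2,5):dx=+5,dy=-3->D
  (2,6):dx=-2,dy=-7->C; (3,4):dx=+5,dy=+10->C; (3,5):dx=+9,dy=+5->C; (3,6):dx=+2,dy=+1->C
  (4,5):dx=+4,dy=-5->D; (4,6):dx=-3,dy=-9->C; (5,6):dx=-7,dy=-4->C
Step 2: C = 11, D = 4, total pairs = 15.
Step 3: tau = (C - D)/(n(n-1)/2) = (11 - 4)/15 = 0.466667.
Step 4: Exact two-sided p-value (enumerate n! = 720 permutations of y under H0): p = 0.272222.
Step 5: alpha = 0.1. fail to reject H0.

tau_b = 0.4667 (C=11, D=4), p = 0.272222, fail to reject H0.


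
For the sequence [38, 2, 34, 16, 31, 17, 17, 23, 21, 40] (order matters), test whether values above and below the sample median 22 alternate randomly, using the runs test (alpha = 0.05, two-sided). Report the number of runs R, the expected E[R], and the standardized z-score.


Step 1: Compute median = 22; label A = above, B = below.
Labels in order: ABABABBABA  (n_A = 5, n_B = 5)
Step 2: Count runs R = 9.
Step 3: Under H0 (random ordering), E[R] = 2*n_A*n_B/(n_A+n_B) + 1 = 2*5*5/10 + 1 = 6.0000.
        Var[R] = 2*n_A*n_B*(2*n_A*n_B - n_A - n_B) / ((n_A+n_B)^2 * (n_A+n_B-1)) = 2000/900 = 2.2222.
        SD[R] = 1.4907.
Step 4: Continuity-corrected z = (R - 0.5 - E[R]) / SD[R] = (9 - 0.5 - 6.0000) / 1.4907 = 1.6771.
Step 5: Two-sided p-value via normal approximation = 2*(1 - Phi(|z|)) = 0.093533.
Step 6: alpha = 0.05. fail to reject H0.

R = 9, z = 1.6771, p = 0.093533, fail to reject H0.


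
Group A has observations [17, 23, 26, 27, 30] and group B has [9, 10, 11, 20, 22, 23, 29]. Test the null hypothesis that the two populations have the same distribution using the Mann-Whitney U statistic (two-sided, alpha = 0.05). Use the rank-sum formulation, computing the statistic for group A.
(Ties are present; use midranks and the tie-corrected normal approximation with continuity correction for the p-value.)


Step 1: Combine and sort all 12 observations; assign midranks.
sorted (value, group): (9,Y), (10,Y), (11,Y), (17,X), (20,Y), (22,Y), (23,X), (23,Y), (26,X), (27,X), (29,Y), (30,X)
ranks: 9->1, 10->2, 11->3, 17->4, 20->5, 22->6, 23->7.5, 23->7.5, 26->9, 27->10, 29->11, 30->12
Step 2: Rank sum for X: R1 = 4 + 7.5 + 9 + 10 + 12 = 42.5.
Step 3: U_X = R1 - n1(n1+1)/2 = 42.5 - 5*6/2 = 42.5 - 15 = 27.5.
       U_Y = n1*n2 - U_X = 35 - 27.5 = 7.5.
Step 4: Ties are present, so use the tie-corrected normal approximation (with continuity correction) for the p-value.
Step 5: p-value = 0.122225; compare to alpha = 0.05. fail to reject H0.

U_X = 27.5, p = 0.122225, fail to reject H0 at alpha = 0.05.


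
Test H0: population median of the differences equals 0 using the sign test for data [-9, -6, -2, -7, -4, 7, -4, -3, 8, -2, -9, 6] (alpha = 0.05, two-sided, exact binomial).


Step 1: Discard zero differences. Original n = 12; n_eff = number of nonzero differences = 12.
Nonzero differences (with sign): -9, -6, -2, -7, -4, +7, -4, -3, +8, -2, -9, +6
Step 2: Count signs: positive = 3, negative = 9.
Step 3: Under H0: P(positive) = 0.5, so the number of positives S ~ Bin(12, 0.5).
Step 4: Two-sided exact p-value = sum of Bin(12,0.5) probabilities at or below the observed probability = 0.145996.
Step 5: alpha = 0.05. fail to reject H0.

n_eff = 12, pos = 3, neg = 9, p = 0.145996, fail to reject H0.


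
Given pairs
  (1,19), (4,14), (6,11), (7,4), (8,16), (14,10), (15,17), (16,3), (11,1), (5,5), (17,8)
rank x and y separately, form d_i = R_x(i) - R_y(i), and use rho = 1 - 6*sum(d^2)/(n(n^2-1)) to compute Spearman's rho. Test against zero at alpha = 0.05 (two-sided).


Step 1: Rank x and y separately (midranks; no ties here).
rank(x): 1->1, 4->2, 6->4, 7->5, 8->6, 14->8, 15->9, 16->10, 11->7, 5->3, 17->11
rank(y): 19->11, 14->8, 11->7, 4->3, 16->9, 10->6, 17->10, 3->2, 1->1, 5->4, 8->5
Step 2: d_i = R_x(i) - R_y(i); compute d_i^2.
  (1-11)^2=100, (2-8)^2=36, (4-7)^2=9, (5-3)^2=4, (6-9)^2=9, (8-6)^2=4, (9-10)^2=1, (10-2)^2=64, (7-1)^2=36, (3-4)^2=1, (11-5)^2=36
sum(d^2) = 300.
Step 3: rho = 1 - 6*300 / (11*(11^2 - 1)) = 1 - 1800/1320 = -0.363636.
Step 4: Under H0, t = rho * sqrt((n-2)/(1-rho^2)) = -1.1711 ~ t(9).
Step 5: Two-sided p-value from the t-distribution with 9 df = 0.271638.
Step 6: alpha = 0.05. fail to reject H0.

rho = -0.3636, p = 0.271638, fail to reject H0 at alpha = 0.05.


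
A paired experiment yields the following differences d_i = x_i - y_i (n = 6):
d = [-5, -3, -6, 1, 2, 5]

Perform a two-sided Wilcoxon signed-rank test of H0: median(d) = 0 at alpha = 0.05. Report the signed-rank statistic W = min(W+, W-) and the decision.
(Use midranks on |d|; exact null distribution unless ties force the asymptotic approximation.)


Step 1: Drop any zero differences (none here) and take |d_i|.
|d| = [5, 3, 6, 1, 2, 5]
Step 2: Midrank |d_i| (ties get averaged ranks).
ranks: |5|->4.5, |3|->3, |6|->6, |1|->1, |2|->2, |5|->4.5
Step 3: Attach original signs; sum ranks with positive sign and with negative sign.
W+ = 1 + 2 + 4.5 = 7.5
W- = 4.5 + 3 + 6 = 13.5
(Check: W+ + W- = 21 should equal n(n+1)/2 = 21.)
Step 4: Test statistic W = min(W+, W-) = 7.5.
Step 5: Ties in |d|, so use the tie-corrected normal approximation.
        E[W] = n(n+1)/4 = 6*7/4 = 10.5.
        Tie groups: |d|=5 (t=2); sum(t^3 - t) = 6.
        Var[W] = n(n+1)(2n+1)/24 - sum(t^3-t)/48 = 546/24 - 6/48 = 22.625.
        z = (W - E[W]) / sqrt(Var[W]) = (7.5 - 10.5) / 4.7566 = -0.6307.
        Two-sided p = 2*Phi(z) = 0.528233.
Step 6: alpha = 0.05. fail to reject H0.

W+ = 7.5, W- = 13.5, W = min = 7.5, p = 0.528233, fail to reject H0.


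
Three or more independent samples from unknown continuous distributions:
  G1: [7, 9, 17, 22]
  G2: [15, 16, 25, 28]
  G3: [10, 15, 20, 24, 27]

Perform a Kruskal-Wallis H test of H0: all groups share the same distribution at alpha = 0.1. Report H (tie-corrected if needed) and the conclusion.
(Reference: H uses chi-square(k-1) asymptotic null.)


Step 1: Combine all N = 13 observations and assign midranks.
sorted (value, group, rank): (7,G1,1), (9,G1,2), (10,G3,3), (15,G2,4.5), (15,G3,4.5), (16,G2,6), (17,G1,7), (20,G3,8), (22,G1,9), (24,G3,10), (25,G2,11), (27,G3,12), (28,G2,13)
Step 2: Sum ranks within each group.
R_1 = 19 (n_1 = 4)
R_2 = 34.5 (n_2 = 4)
R_3 = 37.5 (n_3 = 5)
Step 3: H = 12/(N(N+1)) * sum(R_i^2/n_i) - 3(N+1)
     = 12/(13*14) * (19^2/4 + 34.5^2/4 + 37.5^2/5) - 3*14
     = 0.065934 * 669.062 - 42
     = 2.114011.
Step 4: Ties present; correction factor C = 1 - 6/(13^3 - 13) = 0.997253. Corrected H = 2.114011 / 0.997253 = 2.119835.
Step 5: Under H0, H ~ chi^2(2); p-value = 0.346484.
Step 6: alpha = 0.1. fail to reject H0.

H = 2.1198, df = 2, p = 0.346484, fail to reject H0.


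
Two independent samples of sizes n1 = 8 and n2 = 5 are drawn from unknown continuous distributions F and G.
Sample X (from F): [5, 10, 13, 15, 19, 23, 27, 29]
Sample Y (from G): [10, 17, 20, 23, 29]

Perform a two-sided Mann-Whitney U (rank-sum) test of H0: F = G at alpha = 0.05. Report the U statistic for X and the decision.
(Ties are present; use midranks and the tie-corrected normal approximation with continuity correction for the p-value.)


Step 1: Combine and sort all 13 observations; assign midranks.
sorted (value, group): (5,X), (10,X), (10,Y), (13,X), (15,X), (17,Y), (19,X), (20,Y), (23,X), (23,Y), (27,X), (29,X), (29,Y)
ranks: 5->1, 10->2.5, 10->2.5, 13->4, 15->5, 17->6, 19->7, 20->8, 23->9.5, 23->9.5, 27->11, 29->12.5, 29->12.5
Step 2: Rank sum for X: R1 = 1 + 2.5 + 4 + 5 + 7 + 9.5 + 11 + 12.5 = 52.5.
Step 3: U_X = R1 - n1(n1+1)/2 = 52.5 - 8*9/2 = 52.5 - 36 = 16.5.
       U_Y = n1*n2 - U_X = 40 - 16.5 = 23.5.
Step 4: Ties are present, so use the tie-corrected normal approximation (with continuity correction) for the p-value.
Step 5: p-value = 0.659230; compare to alpha = 0.05. fail to reject H0.

U_X = 16.5, p = 0.659230, fail to reject H0 at alpha = 0.05.


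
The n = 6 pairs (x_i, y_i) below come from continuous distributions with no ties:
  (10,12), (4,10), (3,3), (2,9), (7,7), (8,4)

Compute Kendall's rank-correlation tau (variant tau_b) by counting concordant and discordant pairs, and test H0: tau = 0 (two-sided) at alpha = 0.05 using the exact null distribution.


Step 1: Enumerate the 15 unordered pairs (i,j) with i<j and classify each by sign(x_j-x_i) * sign(y_j-y_i).
  (1,2):dx=-6,dy=-2->C; (1,3):dx=-7,dy=-9->C; (1,4):dx=-8,dy=-3->C; (1,5):dx=-3,dy=-5->C
  (1,6):dx=-2,dy=-8->C; (2,3):dx=-1,dy=-7->C; (2,4):dx=-2,dy=-1->C; (2,5):dx=+3,dy=-3->D
  (2,6):dx=+4,dy=-6->D; (3,4):dx=-1,dy=+6->D; (3,5):dx=+4,dy=+4->C; (3,6):dx=+5,dy=+1->C
  (4,5):dx=+5,dy=-2->D; (4,6):dx=+6,dy=-5->D; (5,6):dx=+1,dy=-3->D
Step 2: C = 9, D = 6, total pairs = 15.
Step 3: tau = (C - D)/(n(n-1)/2) = (9 - 6)/15 = 0.200000.
Step 4: Exact two-sided p-value (enumerate n! = 720 permutations of y under H0): p = 0.719444.
Step 5: alpha = 0.05. fail to reject H0.

tau_b = 0.2000 (C=9, D=6), p = 0.719444, fail to reject H0.


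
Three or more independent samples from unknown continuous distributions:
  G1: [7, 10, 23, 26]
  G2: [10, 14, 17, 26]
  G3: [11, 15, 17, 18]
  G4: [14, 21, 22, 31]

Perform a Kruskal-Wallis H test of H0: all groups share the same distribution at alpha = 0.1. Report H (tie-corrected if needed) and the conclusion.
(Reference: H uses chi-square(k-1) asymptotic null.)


Step 1: Combine all N = 16 observations and assign midranks.
sorted (value, group, rank): (7,G1,1), (10,G1,2.5), (10,G2,2.5), (11,G3,4), (14,G2,5.5), (14,G4,5.5), (15,G3,7), (17,G2,8.5), (17,G3,8.5), (18,G3,10), (21,G4,11), (22,G4,12), (23,G1,13), (26,G1,14.5), (26,G2,14.5), (31,G4,16)
Step 2: Sum ranks within each group.
R_1 = 31 (n_1 = 4)
R_2 = 31 (n_2 = 4)
R_3 = 29.5 (n_3 = 4)
R_4 = 44.5 (n_4 = 4)
Step 3: H = 12/(N(N+1)) * sum(R_i^2/n_i) - 3(N+1)
     = 12/(16*17) * (31^2/4 + 31^2/4 + 29.5^2/4 + 44.5^2/4) - 3*17
     = 0.044118 * 1193.12 - 51
     = 1.637868.
Step 4: Ties present; correction factor C = 1 - 24/(16^3 - 16) = 0.994118. Corrected H = 1.637868 / 0.994118 = 1.647559.
Step 5: Under H0, H ~ chi^2(3); p-value = 0.648655.
Step 6: alpha = 0.1. fail to reject H0.

H = 1.6476, df = 3, p = 0.648655, fail to reject H0.


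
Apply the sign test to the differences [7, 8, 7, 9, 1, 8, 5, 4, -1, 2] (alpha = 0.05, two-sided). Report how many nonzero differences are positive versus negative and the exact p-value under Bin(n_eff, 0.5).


Step 1: Discard zero differences. Original n = 10; n_eff = number of nonzero differences = 10.
Nonzero differences (with sign): +7, +8, +7, +9, +1, +8, +5, +4, -1, +2
Step 2: Count signs: positive = 9, negative = 1.
Step 3: Under H0: P(positive) = 0.5, so the number of positives S ~ Bin(10, 0.5).
Step 4: Two-sided exact p-value = sum of Bin(10,0.5) probabilities at or below the observed probability = 0.021484.
Step 5: alpha = 0.05. reject H0.

n_eff = 10, pos = 9, neg = 1, p = 0.021484, reject H0.


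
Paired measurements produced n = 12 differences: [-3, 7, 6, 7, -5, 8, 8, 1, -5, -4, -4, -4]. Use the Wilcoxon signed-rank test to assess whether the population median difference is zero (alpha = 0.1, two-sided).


Step 1: Drop any zero differences (none here) and take |d_i|.
|d| = [3, 7, 6, 7, 5, 8, 8, 1, 5, 4, 4, 4]
Step 2: Midrank |d_i| (ties get averaged ranks).
ranks: |3|->2, |7|->9.5, |6|->8, |7|->9.5, |5|->6.5, |8|->11.5, |8|->11.5, |1|->1, |5|->6.5, |4|->4, |4|->4, |4|->4
Step 3: Attach original signs; sum ranks with positive sign and with negative sign.
W+ = 9.5 + 8 + 9.5 + 11.5 + 11.5 + 1 = 51
W- = 2 + 6.5 + 6.5 + 4 + 4 + 4 = 27
(Check: W+ + W- = 78 should equal n(n+1)/2 = 78.)
Step 4: Test statistic W = min(W+, W-) = 27.
Step 5: Ties in |d|, so use the tie-corrected normal approximation.
        E[W] = n(n+1)/4 = 12*13/4 = 39.
        Tie groups: |d|=4 (t=3), |d|=5 (t=2), |d|=7 (t=2), |d|=8 (t=2); sum(t^3 - t) = 42.
        Var[W] = n(n+1)(2n+1)/24 - sum(t^3-t)/48 = 3900/24 - 42/48 = 161.625.
        z = (W - E[W]) / sqrt(Var[W]) = (27 - 39) / 12.7132 = -0.9439.
        Two-sided p = 2*Phi(z) = 0.345220.
Step 6: alpha = 0.1. fail to reject H0.

W+ = 51, W- = 27, W = min = 27, p = 0.345220, fail to reject H0.


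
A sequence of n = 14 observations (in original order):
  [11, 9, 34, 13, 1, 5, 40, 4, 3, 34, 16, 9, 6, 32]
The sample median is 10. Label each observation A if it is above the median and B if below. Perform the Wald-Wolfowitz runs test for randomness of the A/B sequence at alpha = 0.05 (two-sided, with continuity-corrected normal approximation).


Step 1: Compute median = 10; label A = above, B = below.
Labels in order: ABAABBABBAABBA  (n_A = 7, n_B = 7)
Step 2: Count runs R = 9.
Step 3: Under H0 (random ordering), E[R] = 2*n_A*n_B/(n_A+n_B) + 1 = 2*7*7/14 + 1 = 8.0000.
        Var[R] = 2*n_A*n_B*(2*n_A*n_B - n_A - n_B) / ((n_A+n_B)^2 * (n_A+n_B-1)) = 8232/2548 = 3.2308.
        SD[R] = 1.7974.
Step 4: Continuity-corrected z = (R - 0.5 - E[R]) / SD[R] = (9 - 0.5 - 8.0000) / 1.7974 = 0.2782.
Step 5: Two-sided p-value via normal approximation = 2*(1 - Phi(|z|)) = 0.780879.
Step 6: alpha = 0.05. fail to reject H0.

R = 9, z = 0.2782, p = 0.780879, fail to reject H0.


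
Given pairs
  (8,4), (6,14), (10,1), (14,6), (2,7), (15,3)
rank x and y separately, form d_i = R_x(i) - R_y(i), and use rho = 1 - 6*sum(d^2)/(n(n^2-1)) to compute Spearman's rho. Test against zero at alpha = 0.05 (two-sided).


Step 1: Rank x and y separately (midranks; no ties here).
rank(x): 8->3, 6->2, 10->4, 14->5, 2->1, 15->6
rank(y): 4->3, 14->6, 1->1, 6->4, 7->5, 3->2
Step 2: d_i = R_x(i) - R_y(i); compute d_i^2.
  (3-3)^2=0, (2-6)^2=16, (4-1)^2=9, (5-4)^2=1, (1-5)^2=16, (6-2)^2=16
sum(d^2) = 58.
Step 3: rho = 1 - 6*58 / (6*(6^2 - 1)) = 1 - 348/210 = -0.657143.
Step 4: Under H0, t = rho * sqrt((n-2)/(1-rho^2)) = -1.7436 ~ t(4).
Step 5: Two-sided p-value from the t-distribution with 4 df = 0.156175.
Step 6: alpha = 0.05. fail to reject H0.

rho = -0.6571, p = 0.156175, fail to reject H0 at alpha = 0.05.


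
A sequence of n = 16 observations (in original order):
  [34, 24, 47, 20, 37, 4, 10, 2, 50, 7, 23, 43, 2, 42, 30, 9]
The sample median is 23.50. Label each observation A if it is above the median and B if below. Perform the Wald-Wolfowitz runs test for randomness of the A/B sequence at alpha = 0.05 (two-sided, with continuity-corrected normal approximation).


Step 1: Compute median = 23.50; label A = above, B = below.
Labels in order: AAABABBBABBABAAB  (n_A = 8, n_B = 8)
Step 2: Count runs R = 10.
Step 3: Under H0 (random ordering), E[R] = 2*n_A*n_B/(n_A+n_B) + 1 = 2*8*8/16 + 1 = 9.0000.
        Var[R] = 2*n_A*n_B*(2*n_A*n_B - n_A - n_B) / ((n_A+n_B)^2 * (n_A+n_B-1)) = 14336/3840 = 3.7333.
        SD[R] = 1.9322.
Step 4: Continuity-corrected z = (R - 0.5 - E[R]) / SD[R] = (10 - 0.5 - 9.0000) / 1.9322 = 0.2588.
Step 5: Two-sided p-value via normal approximation = 2*(1 - Phi(|z|)) = 0.795809.
Step 6: alpha = 0.05. fail to reject H0.

R = 10, z = 0.2588, p = 0.795809, fail to reject H0.


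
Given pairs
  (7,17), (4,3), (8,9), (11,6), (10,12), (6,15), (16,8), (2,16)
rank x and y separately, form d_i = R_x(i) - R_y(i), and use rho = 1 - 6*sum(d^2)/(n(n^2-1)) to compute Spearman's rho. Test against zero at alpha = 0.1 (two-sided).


Step 1: Rank x and y separately (midranks; no ties here).
rank(x): 7->4, 4->2, 8->5, 11->7, 10->6, 6->3, 16->8, 2->1
rank(y): 17->8, 3->1, 9->4, 6->2, 12->5, 15->6, 8->3, 16->7
Step 2: d_i = R_x(i) - R_y(i); compute d_i^2.
  (4-8)^2=16, (2-1)^2=1, (5-4)^2=1, (7-2)^2=25, (6-5)^2=1, (3-6)^2=9, (8-3)^2=25, (1-7)^2=36
sum(d^2) = 114.
Step 3: rho = 1 - 6*114 / (8*(8^2 - 1)) = 1 - 684/504 = -0.357143.
Step 4: Under H0, t = rho * sqrt((n-2)/(1-rho^2)) = -0.9366 ~ t(6).
Step 5: Two-sided p-value from the t-distribution with 6 df = 0.385121.
Step 6: alpha = 0.1. fail to reject H0.

rho = -0.3571, p = 0.385121, fail to reject H0 at alpha = 0.1.


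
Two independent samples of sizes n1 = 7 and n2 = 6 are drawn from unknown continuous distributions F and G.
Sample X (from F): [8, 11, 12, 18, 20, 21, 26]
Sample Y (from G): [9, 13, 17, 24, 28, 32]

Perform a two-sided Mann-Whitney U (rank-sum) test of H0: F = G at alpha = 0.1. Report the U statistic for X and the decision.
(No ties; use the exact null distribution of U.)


Step 1: Combine and sort all 13 observations; assign midranks.
sorted (value, group): (8,X), (9,Y), (11,X), (12,X), (13,Y), (17,Y), (18,X), (20,X), (21,X), (24,Y), (26,X), (28,Y), (32,Y)
ranks: 8->1, 9->2, 11->3, 12->4, 13->5, 17->6, 18->7, 20->8, 21->9, 24->10, 26->11, 28->12, 32->13
Step 2: Rank sum for X: R1 = 1 + 3 + 4 + 7 + 8 + 9 + 11 = 43.
Step 3: U_X = R1 - n1(n1+1)/2 = 43 - 7*8/2 = 43 - 28 = 15.
       U_Y = n1*n2 - U_X = 42 - 15 = 27.
Step 4: No ties, so the exact null distribution of U (based on enumerating the C(13,7) = 1716 equally likely rank assignments) gives the two-sided p-value.
Step 5: p-value = 0.445221; compare to alpha = 0.1. fail to reject H0.

U_X = 15, p = 0.445221, fail to reject H0 at alpha = 0.1.
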